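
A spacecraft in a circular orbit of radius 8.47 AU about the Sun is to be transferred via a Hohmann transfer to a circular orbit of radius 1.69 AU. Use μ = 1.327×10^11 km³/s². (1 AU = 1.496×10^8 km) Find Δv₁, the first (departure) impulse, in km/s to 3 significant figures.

Δv₁ = 4.33 km/s

In km: r₁ = 8.47 × 1.496×10^8 = 1.267112×10^9 km; r₂ = 1.69 × 1.496×10^8 = 2.52824×10^8 km.
Semi-major axis of the transfer orbit: a_t = (1.267112×10^9 + 2.52824×10^8)/2 = 7.59968×10^8 km.
Circular speed at r = 1.267112×10^9 km: v_c = √(μ/r) = 10.2336 km/s.
Vis-viva on the transfer ellipse at r = 1.267112×10^9 km gives v_t = √[μ(2/r − 1/a_t)] = 5.90255 km/s.
Δv₁ = |v_t − v_c| = |5.90255 − 10.2336| = 4.331 km/s.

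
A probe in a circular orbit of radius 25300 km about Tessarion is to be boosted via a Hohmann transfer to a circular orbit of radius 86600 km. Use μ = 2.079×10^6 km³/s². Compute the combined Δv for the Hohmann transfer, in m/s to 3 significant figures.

Transfer-ellipse semi-major axis a_t = (r₁ + r₂)/2 = (25300 + 86600)/2 = 55950 km.
At r₁ the circular-orbit speed is v₁ = √(μ/r₁) = 9.0650 km/s.
On the transfer ellipse at r₁, v² = μ(2/r − 1/a) gives v_p = √[μ(2/r₁ − 1/a_t)] = 11.278 km/s.
First burn Δv₁ = |v_p − v₁| = 2.213 km/s.
Circular speed at r₂: v₂ = √(μ/r₂) = 4.900 km/s.
Transfer-orbit speed at r₂: v_a = √[μ(2/r₂ − 1/a_t)] = 3.295 km/s.
Second burn Δv₂ = |v₂ − v_a| = 1.605 km/s.
Total Δv = Δv₁ + Δv₂ = 3.818 km/s.

Δv = 3820 m/s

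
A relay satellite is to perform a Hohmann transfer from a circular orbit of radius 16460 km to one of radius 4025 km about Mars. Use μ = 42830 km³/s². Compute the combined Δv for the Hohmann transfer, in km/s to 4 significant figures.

The Hohmann ellipse has a_t = (r₁ + r₂)/2 = 10242.5 km.
At r₁ the circular-orbit speed is v₁ = √(μ/r₁) = 1.6131 km/s.
On the transfer ellipse at r₁, vis-viva equation gives v_a = √[μ(2/r₁ − 1/a_t)] = 1.0112 km/s.
First burn Δv₁ = |v_a − v₁| = 0.6019 km/s.
At r₂, v₂ = √(μ/r₂) = 3.2621 km/s.
Transfer-orbit speed at r₂: v_p = √[μ(2/r₂ − 1/a_t)] = 4.1353 km/s.
Second burn Δv₂ = |v₂ − v_p| = 0.8732 km/s.
Total Δv = Δv₁ + Δv₂ = 1.475 km/s.

Δv = 1.475 km/s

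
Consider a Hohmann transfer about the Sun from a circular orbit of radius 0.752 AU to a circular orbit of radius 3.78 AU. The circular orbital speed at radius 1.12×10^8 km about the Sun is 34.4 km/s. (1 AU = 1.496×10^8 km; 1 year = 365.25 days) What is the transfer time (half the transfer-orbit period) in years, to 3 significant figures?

t = 1.71 years

From the circular-orbit relation v² = μ/r at r = 1.12×10^8 km: μ = v²r = (34.4)² × 1.12×10^8 = 1.32536×10^11 km³/s².
In km: r₁ = 0.752 × 1.496×10^8 = 1.124992×10^8 km; r₂ = 3.78 × 1.496×10^8 = 5.65488×10^8 km.
Semi-major axis of the transfer orbit: a_t = (1.124992×10^8 + 5.65488×10^8)/2 = 3.389936×10^8 km.
Half the transfer-orbit period gives t = π√(a_t³/μ) = 5.386×10^7 s.
Converting: 5.386×10^7 s ÷ 3.15576×10^7 s/year (365.25 × 86400) = 1.71 years.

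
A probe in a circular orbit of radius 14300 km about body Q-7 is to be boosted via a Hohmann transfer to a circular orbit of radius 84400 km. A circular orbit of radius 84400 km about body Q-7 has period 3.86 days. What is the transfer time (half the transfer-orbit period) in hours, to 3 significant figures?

t = 20.7 hours

From Kepler's third law T² = 4π²r³/μ at r = 84400 km, T = 3.86 days = 3.86 × 86400 s = 3.33504×10^5 s: μ = 4π²r³/T² = 2.13395×10^5 km³/s².
Semi-major axis of the transfer orbit: a_t = (14300 + 84400)/2 = 49350 km.
Half the transfer-orbit period gives t = π√(a_t³/μ) = 74560 s.
Converting: 74560 s ÷ 3600 s/hour = 20.7 hours.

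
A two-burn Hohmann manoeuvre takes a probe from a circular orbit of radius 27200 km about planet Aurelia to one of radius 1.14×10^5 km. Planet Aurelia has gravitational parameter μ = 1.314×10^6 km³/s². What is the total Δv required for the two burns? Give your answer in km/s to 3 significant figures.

Δv = 3.17 km/s

Transfer-ellipse semi-major axis a_t = (r₁ + r₂)/2 = (27200 + 1.140×10^5)/2 = 70600 km.
At r₁ the circular-orbit speed is v₁ = √(μ/r₁) = 6.9505 km/s.
Transfer-orbit speed at r₁ (vis-viva equation): v_p = √[μ(2/r₁ − 1/a_t)] = 8.8321 km/s.
First burn Δv₁ = |v_p − v₁| = 1.8816 km/s.
Circular speed at r₂: v₂ = √(μ/r₂) = 3.3950 km/s.
Transfer-orbit speed at r₂: v_a = √[μ(2/r₂ − 1/a_t)] = 2.1073 km/s.
Second burn Δv₂ = |v₂ − v_a| = 1.2877 km/s.
Total Δv = Δv₁ + Δv₂ = 3.169 km/s.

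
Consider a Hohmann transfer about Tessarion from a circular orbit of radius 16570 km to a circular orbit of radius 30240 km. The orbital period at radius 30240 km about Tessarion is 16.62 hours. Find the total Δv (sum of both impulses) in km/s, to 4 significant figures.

Δv = 1.090 km/s

From Kepler's third law T² = 4π²r³/μ at r = 30240 km, T = 16.62 hours = 16.62 × 3600 s = 59832 s: μ = 4π²r³/T² = 3.04957×10^5 km³/s².
The Hohmann ellipse has a_t = (r₁ + r₂)/2 = 23405 km.
Circular speed at r₁: v₁ = √(μ/r₁) = √(3.04957×10^5/16570) = 4.2900 km/s.
On the transfer ellipse at r₁, v² = μ(2/r − 1/a) gives v_p = √[μ(2/r₁ − 1/a_t)] = 4.8763 km/s.
First burn Δv₁ = |v_p − v₁| = 0.5863 km/s.
At r₂, v₂ = √(μ/r₂) = 3.1756 km/s.
Transfer-orbit speed at r₂: v_a = √[μ(2/r₂ − 1/a_t)] = 2.6720 km/s.
Second burn Δv₂ = |v₂ − v_a| = 0.5036 km/s.
Total Δv = Δv₁ + Δv₂ = 1.090 km/s.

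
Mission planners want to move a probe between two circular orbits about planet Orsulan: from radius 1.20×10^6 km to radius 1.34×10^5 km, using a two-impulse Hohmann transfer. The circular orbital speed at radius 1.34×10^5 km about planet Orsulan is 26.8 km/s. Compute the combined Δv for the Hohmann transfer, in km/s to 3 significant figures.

Δv = 14.1 km/s

From the circular-orbit relation v² = μ/r at r = 1.34×10^5 km: μ = v²r = (26.8)² × 1.34×10^5 = 9.62442×10^7 km³/s².
Transfer-ellipse semi-major axis a_t = (r₁ + r₂)/2 = (1.200×10^6 + 1.340×10^5)/2 = 6.670×10^5 km.
At r₁ the circular-orbit speed is v₁ = √(μ/r₁) = 8.956 km/s.
On the transfer ellipse at r₁, v² = μ(2/r − 1/a) gives v_a = √[μ(2/r₁ − 1/a_t)] = 4.014 km/s.
First burn Δv₁ = |v_a − v₁| = 4.942 km/s.
At r₂, v₂ = √(μ/r₂) = 26.800 km/s.
Transfer-orbit speed at r₂: v_p = √[μ(2/r₂ − 1/a_t)] = 35.947 km/s.
Second burn Δv₂ = |v₂ − v_p| = 9.147 km/s.
Δv = Δv₁ + Δv₂ = 4.942 + 9.147 = 14.09 km/s.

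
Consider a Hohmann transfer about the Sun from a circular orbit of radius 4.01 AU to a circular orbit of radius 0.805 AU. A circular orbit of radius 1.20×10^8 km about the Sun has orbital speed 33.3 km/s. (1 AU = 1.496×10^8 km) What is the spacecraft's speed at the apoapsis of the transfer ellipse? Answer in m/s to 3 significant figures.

From the circular-orbit relation v² = μ/r at r = 1.20×10^8 km: μ = v²r = (33.3)² × 1.20×10^8 = 1.33067×10^11 km³/s².
In km: r₁ = 4.01 × 1.496×10^8 = 5.99896×10^8 km; r₂ = 0.805 × 1.496×10^8 = 1.20428×10^8 km.
Semi-major axis of the transfer orbit: a_t = (5.99896×10^8 + 1.20428×10^8)/2 = 3.60162×10^8 km.
The apoapsis of the transfer ellipse is at r = 5.99896×10^8 km.
Vis-viva: v = √[μ(2/r − 1/a_t)] = √[1.33067×10^11 × (2/5.99896×10^8 − 1/3.60162×10^8)] = 8.612 km/s.

v = 8610 m/s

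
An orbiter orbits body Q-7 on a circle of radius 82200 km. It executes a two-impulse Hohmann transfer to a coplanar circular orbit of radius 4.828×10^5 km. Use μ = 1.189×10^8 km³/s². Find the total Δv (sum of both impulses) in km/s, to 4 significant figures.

Δv = 18.92 km/s

Semi-major axis of the transfer orbit: a_t = (82200 + 4.828×10^5)/2 = 2.825×10^5 km.
Circular speed at r₁: v₁ = √(μ/r₁) = √(1.189×10^8/82200) = 38.03 km/s.
On the transfer ellipse at r₁, v² = μ(2/r − 1/a) gives v_p = √[μ(2/r₁ − 1/a_t)] = 49.72 km/s.
First burn Δv₁ = |v_p − v₁| = 11.69 km/s.
Circular speed at r₂: v₂ = √(μ/r₂) = 15.693 km/s.
Transfer-orbit speed at r₂: v_a = √[μ(2/r₂ − 1/a_t)] = 8.4651 km/s.
Second burn Δv₂ = |v₂ − v_a| = 7.228 km/s.
Total Δv = Δv₁ + Δv₂ = 18.92 km/s.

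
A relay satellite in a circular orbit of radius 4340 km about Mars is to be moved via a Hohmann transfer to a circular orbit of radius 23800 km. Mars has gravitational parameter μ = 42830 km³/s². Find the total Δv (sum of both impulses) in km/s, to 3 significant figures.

Δv = 1.54 km/s

Transfer-ellipse semi-major axis a_t = (r₁ + r₂)/2 = (4340 + 23800)/2 = 14070 km.
Circular speed at r₁: v₁ = √(μ/r₁) = √(42830/4340) = 3.1414 km/s.
Transfer-orbit speed at r₁ (vis-viva): v_p = √[μ(2/r₁ − 1/a_t)] = 4.0857 km/s.
First burn Δv₁ = |v_p − v₁| = 0.9443 km/s.
At r₂, v₂ = √(μ/r₂) = 1.34148 km/s.
Transfer-orbit speed at r₂: v_a = √[μ(2/r₂ − 1/a_t)] = 0.745046 km/s.
Second burn Δv₂ = |v₂ − v_a| = 0.5964 km/s.
Δv = Δv₁ + Δv₂ = 0.9443 + 0.5964 = 1.541 km/s.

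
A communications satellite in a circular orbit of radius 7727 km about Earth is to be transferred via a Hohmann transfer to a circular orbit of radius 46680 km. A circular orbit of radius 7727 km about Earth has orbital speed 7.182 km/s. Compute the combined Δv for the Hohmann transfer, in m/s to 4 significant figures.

From the circular-orbit relation v² = μ/r at r = 7727 km: μ = v²r = (7.182)² × 7727 = 3.98567×10^5 km³/s².
The Hohmann ellipse has a_t = (r₁ + r₂)/2 = 27203.5 km.
At r₁ the circular-orbit speed is v₁ = √(μ/r₁) = 7.182 km/s.
On the transfer ellipse at r₁, vis-viva gives v_p = √[μ(2/r₁ − 1/a_t)] = 9.408 km/s.
First burn Δv₁ = |v_p − v₁| = 2.226 km/s.
Circular speed at r₂: v₂ = √(μ/r₂) = 2.922 km/s.
Transfer-orbit speed at r₂: v_a = √[μ(2/r₂ − 1/a_t)] = 1.557 km/s.
Second burn Δv₂ = |v₂ − v_a| = 1.365 km/s.
Total Δv = Δv₁ + Δv₂ = 3.591 km/s.

Δv = 3591 m/s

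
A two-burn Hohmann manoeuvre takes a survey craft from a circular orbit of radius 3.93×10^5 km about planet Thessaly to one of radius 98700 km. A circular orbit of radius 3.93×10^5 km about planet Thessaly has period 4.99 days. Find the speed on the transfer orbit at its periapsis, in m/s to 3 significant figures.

From Kepler's third law T² = 4π²r³/μ at r = 3.93×10^5 km, T = 4.99 days = 4.99 × 86400 s = 4.31136×10^5 s: μ = 4π²r³/T² = 1.28917×10^7 km³/s².
Transfer-ellipse semi-major axis a_t = (r₁ + r₂)/2 = (3.930×10^5 + 98700)/2 = 2.4585×10^5 km.
The periapsis of the transfer ellipse is at r = 98700 km.
Applying v² = μ(2/r − 1/a_t): v = 14.45 km/s.

v = 14400 m/s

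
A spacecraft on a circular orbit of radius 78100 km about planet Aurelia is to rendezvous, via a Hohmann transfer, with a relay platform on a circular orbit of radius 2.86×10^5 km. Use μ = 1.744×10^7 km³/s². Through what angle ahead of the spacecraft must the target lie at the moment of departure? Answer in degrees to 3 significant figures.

Transfer-ellipse semi-major axis a_t = (r₁ + r₂)/2 = (78100 + 2.860×10^5)/2 = 1.8205×10^5 km.
Transfer time t = π√(a_t³/μ) = 58433.60 s.
The target's mean motion on its circular orbit is ω₂ = √(μ/r₂³) = 2.730387×10^-5 rad/s.
Angle swept by the target during transfer: ω₂·t = 1.59546 rad = 91.41°.
Arrival is 180° from departure on the ellipse, so φ = 180° − 91.41° = 88.6°.

φ = 88.6°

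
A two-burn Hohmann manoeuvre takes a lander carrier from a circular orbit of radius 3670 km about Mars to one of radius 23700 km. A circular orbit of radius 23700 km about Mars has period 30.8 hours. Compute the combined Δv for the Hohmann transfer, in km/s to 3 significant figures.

From Kepler's third law T² = 4π²r³/μ at r = 23700 km, T = 30.8 hours = 30.8 × 3600 s = 1.1088×10^5 s: μ = 4π²r³/T² = 42746.3 km³/s².
The Hohmann ellipse has a_t = (r₁ + r₂)/2 = 13685 km.
Circular speed at r₁: v₁ = √(μ/r₁) = √(42746.3/3670) = 3.41284 km/s.
On the transfer ellipse at r₁, v² = μ(2/r − 1/a) gives v_p = √[μ(2/r₁ − 1/a_t)] = 4.49126 km/s.
First burn Δv₁ = |v_p − v₁| = 1.0784 km/s.
At r₂, v₂ = √(μ/r₂) = 1.3430 km/s.
Transfer-orbit speed at r₂: v_a = √[μ(2/r₂ − 1/a_t)] = 0.69548 km/s.
Second burn Δv₂ = |v₂ − v_a| = 0.64752 km/s.
Total Δv = Δv₁ + Δv₂ = 1.726 km/s.

Δv = 1.73 km/s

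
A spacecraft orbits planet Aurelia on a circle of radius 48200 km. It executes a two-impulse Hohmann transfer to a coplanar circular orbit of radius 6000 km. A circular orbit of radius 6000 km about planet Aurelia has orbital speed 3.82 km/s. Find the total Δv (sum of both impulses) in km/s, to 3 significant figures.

Δv = 1.99 km/s

From the circular-orbit relation v² = μ/r at r = 6000 km: μ = v²r = (3.82)² × 6000 = 87554.4 km³/s².
Semi-major axis of the transfer orbit: a_t = (48200 + 6000)/2 = 27100 km.
At r₁ the circular-orbit speed is v₁ = √(μ/r₁) = 1.34777 km/s.
On the transfer ellipse at r₁, vis-viva gives v_a = √[μ(2/r₁ − 1/a_t)] = 0.634171 km/s.
First burn Δv₁ = |v_a − v₁| = 0.71360 km/s.
Circular speed at r₂: v₂ = √(μ/r₂) = 3.8200 km/s.
Transfer-orbit speed at r₂: v_p = √[μ(2/r₂ − 1/a_t)] = 5.0945 km/s.
Second burn Δv₂ = |v₂ − v_p| = 1.2745 km/s.
Δv = Δv₁ + Δv₂ = 0.71360 + 1.2745 = 1.988 km/s.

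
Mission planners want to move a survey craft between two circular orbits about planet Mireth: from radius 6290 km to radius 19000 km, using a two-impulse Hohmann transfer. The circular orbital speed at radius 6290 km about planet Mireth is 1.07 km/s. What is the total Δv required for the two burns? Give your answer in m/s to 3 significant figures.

From the circular-orbit relation v² = μ/r at r = 6290 km: μ = v²r = (1.07)² × 6290 = 7201.42 km³/s².
Transfer-ellipse semi-major axis a_t = (r₁ + r₂)/2 = (6290 + 19000)/2 = 12645 km.
At r₁ the circular-orbit speed is v₁ = √(μ/r₁) = 1.0700 km/s.
On the transfer ellipse at r₁, vis-viva equation gives v_p = √[μ(2/r₁ − 1/a_t)] = 1.3116 km/s.
First burn Δv₁ = |v_p − v₁| = 0.2416 km/s.
At r₂, v₂ = √(μ/r₂) = 0.6156 km/s.
Transfer-orbit speed at r₂: v_a = √[μ(2/r₂ − 1/a_t)] = 0.4342 km/s.
Second burn Δv₂ = |v₂ − v_a| = 0.1814 km/s.
Δv = Δv₁ + Δv₂ = 0.2416 + 0.1814 = 0.4230 km/s.

Δv = 423 m/s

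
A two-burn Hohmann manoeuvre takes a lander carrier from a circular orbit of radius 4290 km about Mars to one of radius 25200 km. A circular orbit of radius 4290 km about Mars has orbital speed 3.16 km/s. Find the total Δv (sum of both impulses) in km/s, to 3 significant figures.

Δv = 1.57 km/s

From the circular-orbit relation v² = μ/r at r = 4290 km: μ = v²r = (3.16)² × 4290 = 42838.2 km³/s².
The Hohmann ellipse has a_t = (r₁ + r₂)/2 = 14745 km.
Circular speed at r₁: v₁ = √(μ/r₁) = √(42838.2/4290) = 3.1600 km/s.
On the transfer ellipse at r₁, vis-viva gives v_p = √[μ(2/r₁ − 1/a_t)] = 4.1311 km/s.
First burn Δv₁ = |v_p − v₁| = 0.9711 km/s.
At r₂, v₂ = √(μ/r₂) = 1.3038 km/s.
Transfer-orbit speed at r₂: v_a = √[μ(2/r₂ − 1/a_t)] = 0.70327 km/s.
Second burn Δv₂ = |v₂ − v_a| = 0.6005 km/s.
Δv = Δv₁ + Δv₂ = 0.9711 + 0.6005 = 1.572 km/s.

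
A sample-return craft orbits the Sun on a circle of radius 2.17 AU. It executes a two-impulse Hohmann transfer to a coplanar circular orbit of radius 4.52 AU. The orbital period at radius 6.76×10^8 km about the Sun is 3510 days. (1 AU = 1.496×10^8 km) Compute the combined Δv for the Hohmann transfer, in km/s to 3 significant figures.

From Kepler's third law T² = 4π²r³/μ at r = 6.76×10^8 km, T = 3510 days = 3510 × 86400 s = 3.03264×10^8 s: μ = 4π²r³/T² = 1.32604×10^11 km³/s².
In km: r₁ = 2.17 × 1.496×10^8 = 3.24632×10^8 km; r₂ = 4.52 × 1.496×10^8 = 6.76192×10^8 km.
Transfer-ellipse semi-major axis a_t = (r₁ + r₂)/2 = (3.24632×10^8 + 6.76192×10^8)/2 = 5.00412×10^8 km.
At r₁ the circular-orbit speed is v₁ = √(μ/r₁) = 20.211 km/s.
Transfer-orbit speed at r₁ (v² = μ(2/r − 1/a)): v_p = √[μ(2/r₁ − 1/a_t)] = 23.494 km/s.
First burn Δv₁ = |v_p − v₁| = 3.283 km/s.
At r₂, v₂ = √(μ/r₂) = 14.004 km/s.
Transfer-orbit speed at r₂: v_a = √[μ(2/r₂ − 1/a_t)] = 11.279 km/s.
Second burn Δv₂ = |v₂ − v_a| = 2.725 km/s.
Total Δv = Δv₁ + Δv₂ = 6.008 km/s.

Δv = 6.01 km/s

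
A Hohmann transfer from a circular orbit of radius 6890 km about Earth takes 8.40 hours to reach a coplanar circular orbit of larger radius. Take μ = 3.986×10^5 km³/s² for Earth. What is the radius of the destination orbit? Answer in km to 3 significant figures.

r₂ = 59700 km

Transfer time t = 8.40 hours = 30240 s, and t = π√(a_t³/μ).
So a_t = (μ t²/π²)^(1/3) = (3.986×10^5 × (30240)² / π²)^(1/3) = 33302 km.
Since a_t = (r₁ + r₂)/2, r₂ = 2a_t − r₁ = 2×33302 − 6890 = 59714 km.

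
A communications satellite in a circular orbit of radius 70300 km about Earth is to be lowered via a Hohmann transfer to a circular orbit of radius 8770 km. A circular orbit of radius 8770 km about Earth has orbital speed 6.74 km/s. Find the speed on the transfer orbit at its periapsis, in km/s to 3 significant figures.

From the circular-orbit relation v² = μ/r at r = 8770 km: μ = v²r = (6.74)² × 8770 = 3.98400×10^5 km³/s².
Transfer-ellipse semi-major axis a_t = (r₁ + r₂)/2 = (70300 + 8770)/2 = 39535 km.
The periapsis of the transfer ellipse is at r = 8770 km.
Applying v² = μ(2/r − 1/a_t): v = 8.988 km/s.

v = 8.99 km/s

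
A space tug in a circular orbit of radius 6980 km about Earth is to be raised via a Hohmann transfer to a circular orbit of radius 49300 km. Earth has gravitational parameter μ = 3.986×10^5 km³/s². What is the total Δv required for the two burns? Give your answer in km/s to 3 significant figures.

Semi-major axis of the transfer orbit: a_t = (6980 + 49300)/2 = 28140 km.
At r₁ the circular-orbit speed is v₁ = √(μ/r₁) = 7.55685 km/s.
On the transfer ellipse at r₁, vis-viva equation gives v_p = √[μ(2/r₁ − 1/a_t)] = 10.0024 km/s.
First burn Δv₁ = |v_p − v₁| = 2.446 km/s.
At r₂, v₂ = √(μ/r₂) = 2.843 km/s.
Transfer-orbit speed at r₂: v_a = √[μ(2/r₂ − 1/a_t)] = 1.416 km/s.
Second burn Δv₂ = |v₂ − v_a| = 1.427 km/s.
Total Δv = Δv₁ + Δv₂ = 3.873 km/s.

Δv = 3.87 km/s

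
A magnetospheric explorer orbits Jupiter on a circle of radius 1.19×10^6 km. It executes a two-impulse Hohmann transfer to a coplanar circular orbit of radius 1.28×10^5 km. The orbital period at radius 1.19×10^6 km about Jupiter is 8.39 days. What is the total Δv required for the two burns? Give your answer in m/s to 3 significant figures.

Δv = 16600 m/s

From Kepler's third law T² = 4π²r³/μ at r = 1.19×10^6 km, T = 8.39 days = 8.39 × 86400 s = 7.24896×10^5 s: μ = 4π²r³/T² = 1.26605×10^8 km³/s².
Transfer-ellipse semi-major axis a_t = (r₁ + r₂)/2 = (1.190×10^6 + 1.280×10^5)/2 = 6.590×10^5 km.
Circular speed at r₁: v₁ = √(μ/r₁) = √(1.26605×10^8/1.190×10^6) = 10.315 km/s.
Transfer-orbit speed at r₁ (vis-viva): v_a = √[μ(2/r₁ − 1/a_t)] = 4.5458 km/s.
First burn Δv₁ = |v_a − v₁| = 5.769 km/s.
At r₂, v₂ = √(μ/r₂) = 31.45 km/s.
Transfer-orbit speed at r₂: v_p = √[μ(2/r₂ − 1/a_t)] = 42.26 km/s.
Second burn Δv₂ = |v₂ − v_p| = 10.81 km/s.
Total Δv = Δv₁ + Δv₂ = 16.58 km/s.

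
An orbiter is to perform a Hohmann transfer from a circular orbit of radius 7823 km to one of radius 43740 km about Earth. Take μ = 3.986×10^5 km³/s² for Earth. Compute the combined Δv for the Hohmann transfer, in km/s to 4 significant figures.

Δv = 3.515 km/s

The Hohmann ellipse has a_t = (r₁ + r₂)/2 = 25781.5 km.
Circular speed at r₁: v₁ = √(μ/r₁) = √(3.986×10^5/7823) = 7.1381 km/s.
On the transfer ellipse at r₁, vis-viva gives v_p = √[μ(2/r₁ − 1/a_t)] = 9.2975 km/s.
First burn Δv₁ = |v_p − v₁| = 2.159 km/s.
At r₂, v₂ = √(μ/r₂) = 3.019 km/s.
Transfer-orbit speed at r₂: v_a = √[μ(2/r₂ − 1/a_t)] = 1.663 km/s.
Second burn Δv₂ = |v₂ − v_a| = 1.356 km/s.
Δv = Δv₁ + Δv₂ = 2.159 + 1.356 = 3.515 km/s.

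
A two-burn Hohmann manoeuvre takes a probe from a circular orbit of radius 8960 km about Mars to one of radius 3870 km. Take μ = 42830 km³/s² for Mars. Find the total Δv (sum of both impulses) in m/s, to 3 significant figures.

Semi-major axis of the transfer orbit: a_t = (8960 + 3870)/2 = 6415 km.
Circular speed at r₁: v₁ = √(μ/r₁) = √(42830/8960) = 2.1864 km/s.
Transfer-orbit speed at r₁ (vis-viva equation): v_a = √[μ(2/r₁ − 1/a_t)] = 1.6982 km/s.
First burn Δv₁ = |v_a − v₁| = 0.4882 km/s.
At r₂, v₂ = √(μ/r₂) = 3.3267 km/s.
Transfer-orbit speed at r₂: v_p = √[μ(2/r₂ − 1/a_t)] = 3.9316 km/s.
Second burn Δv₂ = |v₂ − v_p| = 0.6049 km/s.
Δv = Δv₁ + Δv₂ = 0.4882 + 0.6049 = 1.093 km/s.

Δv = 1090 m/s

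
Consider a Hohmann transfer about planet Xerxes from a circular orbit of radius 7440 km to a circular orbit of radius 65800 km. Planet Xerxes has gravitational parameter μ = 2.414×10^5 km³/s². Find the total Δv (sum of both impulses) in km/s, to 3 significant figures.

Δv = 2.99 km/s

The Hohmann ellipse has a_t = (r₁ + r₂)/2 = 36620 km.
Circular speed at r₁: v₁ = √(μ/r₁) = √(2.414×10^5/7440) = 5.696 km/s.
Transfer-orbit speed at r₁ (vis-viva equation): v_p = √[μ(2/r₁ − 1/a_t)] = 7.635 km/s.
First burn Δv₁ = |v_p − v₁| = 1.939 km/s.
Circular speed at r₂: v₂ = √(μ/r₂) = 1.915 km/s.
Transfer-orbit speed at r₂: v_a = √[μ(2/r₂ − 1/a_t)] = 0.8633 km/s.
Second burn Δv₂ = |v₂ − v_a| = 1.052 km/s.
Δv = Δv₁ + Δv₂ = 1.939 + 1.052 = 2.991 km/s.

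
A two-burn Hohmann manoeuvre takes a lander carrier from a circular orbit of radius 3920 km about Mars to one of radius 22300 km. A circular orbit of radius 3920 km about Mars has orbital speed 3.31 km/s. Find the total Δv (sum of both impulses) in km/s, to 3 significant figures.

From the circular-orbit relation v² = μ/r at r = 3920 km: μ = v²r = (3.31)² × 3920 = 42947.9 km³/s².
Semi-major axis of the transfer orbit: a_t = (3920 + 22300)/2 = 13110 km.
At r₁ the circular-orbit speed is v₁ = √(μ/r₁) = 3.310 km/s.
Transfer-orbit speed at r₁ (v² = μ(2/r − 1/a)): v_p = √[μ(2/r₁ − 1/a_t)] = 4.317 km/s.
First burn Δv₁ = |v_p − v₁| = 1.007 km/s.
At r₂, v₂ = √(μ/r₂) = 1.3878 km/s.
Transfer-orbit speed at r₂: v_a = √[μ(2/r₂ − 1/a_t)] = 0.75886 km/s.
Second burn Δv₂ = |v₂ − v_a| = 0.6289 km/s.
Δv = Δv₁ + Δv₂ = 1.007 + 0.6289 = 1.636 km/s.

Δv = 1.64 km/s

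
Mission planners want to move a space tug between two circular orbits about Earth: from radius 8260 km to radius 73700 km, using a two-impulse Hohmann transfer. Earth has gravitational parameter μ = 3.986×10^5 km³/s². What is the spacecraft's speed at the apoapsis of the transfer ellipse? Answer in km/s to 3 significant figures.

Semi-major axis of the transfer orbit: a_t = (8260 + 73700)/2 = 40980 km.
The apoapsis of the transfer ellipse is at r = 73700 km.
From the vis-viva equation, v = √[μ(2/r − 1/a_t)] = 1.044 km/s.

v = 1.04 km/s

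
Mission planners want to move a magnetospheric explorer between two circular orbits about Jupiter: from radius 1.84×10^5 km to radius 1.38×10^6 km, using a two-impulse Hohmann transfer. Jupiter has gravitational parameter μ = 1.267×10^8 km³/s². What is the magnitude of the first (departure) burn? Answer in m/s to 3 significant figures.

Transfer-ellipse semi-major axis a_t = (r₁ + r₂)/2 = (1.840×10^5 + 1.380×10^6)/2 = 7.820×10^5 km.
Circular speed at r = 1.840×10^5 km: v_c = √(μ/r) = 26.241 km/s.
Transfer-orbit speed at the same r (vis-viva, a = a_t): v_t = √[μ(2/r − 1/a_t)] = 34.859 km/s.
Δv₁ = |v_t − v_c| = |34.859 − 26.241| = 8.618 km/s.

Δv₁ = 8620 m/s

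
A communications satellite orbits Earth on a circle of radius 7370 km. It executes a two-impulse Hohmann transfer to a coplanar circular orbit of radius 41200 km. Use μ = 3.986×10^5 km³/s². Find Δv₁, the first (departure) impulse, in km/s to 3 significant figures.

Δv₁ = 2.22 km/s

Transfer-ellipse semi-major axis a_t = (r₁ + r₂)/2 = (7370 + 41200)/2 = 24285 km.
On the circular orbit at r = 7370 km, v_c = √(μ/r) = 7.354 km/s.
Transfer-orbit speed at the same r (vis-viva, a = a_t): v_t = √[μ(2/r − 1/a_t)] = 9.579 km/s.
Δv₁ = |v_t − v_c| = |9.579 − 7.354| = 2.225 km/s.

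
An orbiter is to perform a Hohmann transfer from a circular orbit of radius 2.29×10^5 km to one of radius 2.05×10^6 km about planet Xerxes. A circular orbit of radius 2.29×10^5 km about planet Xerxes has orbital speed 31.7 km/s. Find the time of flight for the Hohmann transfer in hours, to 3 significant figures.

t = 70.0 hours

From the circular-orbit relation v² = μ/r at r = 2.29×10^5 km: μ = v²r = (31.7)² × 2.29×10^5 = 2.30120×10^8 km³/s².
Semi-major axis of the transfer orbit: a_t = (2.290×10^5 + 2.050×10^6)/2 = 1.1395×10^6 km.
By Kepler's third law the transfer-orbit period is T = 2π√(a_t³/μ), so t = T/2 = 2.519×10^5 s.
Converting: 2.519×10^5 s ÷ 3600 s/hour = 70.0 hours.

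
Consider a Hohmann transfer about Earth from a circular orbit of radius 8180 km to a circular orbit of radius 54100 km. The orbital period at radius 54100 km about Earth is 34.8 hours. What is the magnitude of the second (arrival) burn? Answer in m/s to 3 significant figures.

Δv₂ = 1320 m/s

From Kepler's third law T² = 4π²r³/μ at r = 54100 km, T = 34.8 hours = 34.8 × 3600 s = 1.2528×10^5 s: μ = 4π²r³/T² = 3.98280×10^5 km³/s².
The Hohmann ellipse has a_t = (r₁ + r₂)/2 = 31140 km.
Circular speed at r = 54100 km: v_c = √(μ/r) = 2.7133 km/s.
Transfer-orbit speed at the same r (vis-viva, a = a_t): v_t = √[μ(2/r − 1/a_t)] = 1.3906 km/s.
Δv₂ = |v_t − v_c| = |1.3906 − 2.7133| = 1.323 km/s.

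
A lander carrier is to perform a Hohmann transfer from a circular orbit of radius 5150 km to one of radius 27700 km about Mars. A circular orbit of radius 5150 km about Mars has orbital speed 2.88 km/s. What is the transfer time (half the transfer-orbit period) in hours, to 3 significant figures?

t = 8.89 hours

From the circular-orbit relation v² = μ/r at r = 5150 km: μ = v²r = (2.88)² × 5150 = 42716.2 km³/s².
Transfer-ellipse semi-major axis a_t = (r₁ + r₂)/2 = (5150 + 27700)/2 = 16425 km.
Half the transfer-orbit period gives t = π√(a_t³/μ) = 32000 s.
Converting: 32000 s ÷ 3600 s/hour = 8.89 hours.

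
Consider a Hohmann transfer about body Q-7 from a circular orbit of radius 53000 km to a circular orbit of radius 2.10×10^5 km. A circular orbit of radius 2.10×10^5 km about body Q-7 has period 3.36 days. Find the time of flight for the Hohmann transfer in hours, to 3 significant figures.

From Kepler's third law T² = 4π²r³/μ at r = 2.10×10^5 km, T = 3.36 days = 3.36 × 86400 s = 2.90304×10^5 s: μ = 4π²r³/T² = 4.33822×10^6 km³/s².
The Hohmann ellipse has a_t = (r₁ + r₂)/2 = 1.315×10^5 km.
Transfer time t = π√(a_t³/μ) = π√((1.315×10^5)³ / 4.33822×10^6) = 71930 s.
Converting: 71930 s ÷ 3600 s/hour = 20.0 hours.

t = 20.0 hours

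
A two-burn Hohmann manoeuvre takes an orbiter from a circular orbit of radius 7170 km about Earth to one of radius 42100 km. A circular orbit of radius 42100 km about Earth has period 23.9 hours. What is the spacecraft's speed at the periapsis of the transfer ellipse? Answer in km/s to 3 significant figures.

v = 9.74 km/s

From Kepler's third law T² = 4π²r³/μ at r = 42100 km, T = 23.9 hours = 23.9 × 3600 s = 86040 s: μ = 4π²r³/T² = 3.97929×10^5 km³/s².
Semi-major axis of the transfer orbit: a_t = (7170 + 42100)/2 = 24635 km.
The periapsis of the transfer ellipse is at r = 7170 km.
Vis-viva: v = √[μ(2/r − 1/a_t)] = √[3.97929×10^5 × (2/7170 − 1/24635)] = 9.739 km/s.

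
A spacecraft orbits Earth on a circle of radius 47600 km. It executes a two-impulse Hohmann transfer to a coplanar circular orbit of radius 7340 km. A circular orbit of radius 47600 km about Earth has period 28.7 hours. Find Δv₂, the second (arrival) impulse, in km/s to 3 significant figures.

Δv₂ = 2.33 km/s

From Kepler's third law T² = 4π²r³/μ at r = 47600 km, T = 28.7 hours = 28.7 × 3600 s = 1.0332×10^5 s: μ = 4π²r³/T² = 3.98852×10^5 km³/s².
Transfer-ellipse semi-major axis a_t = (r₁ + r₂)/2 = (47600 + 7340)/2 = 27470 km.
On the circular orbit at r = 7340 km, v_c = √(μ/r) = 7.372 km/s.
Vis-viva on the transfer ellipse at r = 7340 km gives v_t = √[μ(2/r − 1/a_t)] = 9.704 km/s.
Δv₂ = |v_t − v_c| = |9.704 − 7.372| = 2.332 km/s.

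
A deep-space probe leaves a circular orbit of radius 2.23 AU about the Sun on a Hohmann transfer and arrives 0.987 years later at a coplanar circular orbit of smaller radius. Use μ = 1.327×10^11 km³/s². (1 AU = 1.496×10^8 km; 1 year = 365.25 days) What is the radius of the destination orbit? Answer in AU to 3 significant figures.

r₂ = 0.917 AU

In km: r₁ = 2.23 × 1.496×10^8 = 3.33608×10^8 km.
Transfer time t = 0.987 years × 365.25 × 86400 s = 3.11473512×10^7 s, and t = π√(a_t³/μ).
So a_t = (μ t²/π²)^(1/3) = (1.327×10^11 × (3.11473512×10^7)² / π²)^(1/3) = 2.3540×10^8 km.
Since a_t = (r₁ + r₂)/2, r₂ = 2a_t − r₁ = 2×2.3540×10^8 − 3.33608×10^8 = 1.37192×10^8 km.
In AU: r₂ = 1.37192×10^8 / 1.496×10^8 = 0.917 AU.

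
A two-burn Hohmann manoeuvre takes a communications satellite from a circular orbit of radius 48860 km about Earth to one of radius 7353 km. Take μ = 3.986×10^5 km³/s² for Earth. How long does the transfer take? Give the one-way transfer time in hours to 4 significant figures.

t = 6.513 hours

Semi-major axis of the transfer orbit: a_t = (48860 + 7353)/2 = 28106.5 km.
By Kepler's third law the transfer-orbit period is T = 2π√(a_t³/μ), so t = T/2 = 23447 s.
Converting: 23447 s ÷ 3600 s/hour = 6.513 hours.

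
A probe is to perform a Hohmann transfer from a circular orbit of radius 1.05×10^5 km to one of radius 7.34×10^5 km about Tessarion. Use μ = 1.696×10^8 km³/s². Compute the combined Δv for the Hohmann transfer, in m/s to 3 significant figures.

Transfer-ellipse semi-major axis a_t = (r₁ + r₂)/2 = (1.050×10^5 + 7.340×10^5)/2 = 4.195×10^5 km.
Circular speed at r₁: v₁ = √(μ/r₁) = √(1.696×10^8/1.050×10^5) = 40.19 km/s.
Transfer-orbit speed at r₁ (v² = μ(2/r − 1/a)): v_p = √[μ(2/r₁ − 1/a_t)] = 53.16 km/s.
First burn Δv₁ = |v_p − v₁| = 12.97 km/s.
At r₂, v₂ = √(μ/r₂) = 15.201 km/s.
Transfer-orbit speed at r₂: v_a = √[μ(2/r₂ − 1/a_t)] = 7.6049 km/s.
Second burn Δv₂ = |v₂ − v_a| = 7.596 km/s.
Δv = Δv₁ + Δv₂ = 12.97 + 7.596 = 20.57 km/s.

Δv = 20600 m/s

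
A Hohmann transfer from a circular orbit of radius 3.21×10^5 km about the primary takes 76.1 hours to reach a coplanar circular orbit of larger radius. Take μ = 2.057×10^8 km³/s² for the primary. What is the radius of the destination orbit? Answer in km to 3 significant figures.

Transfer time t = 76.1 hours = 2.7396×10^5 s, and t = π√(a_t³/μ).
So a_t = (μ t²/π²)^(1/3) = (2.057×10^8 × (2.7396×10^5)² / π²)^(1/3) = 1.1608×10^6 km.
Since a_t = (r₁ + r₂)/2, r₂ = 2a_t − r₁ = 2×1.1608×10^6 − 3.210×10^5 = 2.0006×10^6 km.

r₂ = 2.00×10^6 km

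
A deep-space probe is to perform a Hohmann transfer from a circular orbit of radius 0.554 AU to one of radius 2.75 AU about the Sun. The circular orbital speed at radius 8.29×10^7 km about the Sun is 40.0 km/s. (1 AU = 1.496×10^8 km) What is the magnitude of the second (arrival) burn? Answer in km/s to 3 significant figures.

From the circular-orbit relation v² = μ/r at r = 8.29×10^7 km: μ = v²r = (40.0)² × 8.29×10^7 = 1.32640×10^11 km³/s².
In km: r₁ = 0.554 × 1.496×10^8 = 8.28784×10^7 km; r₂ = 2.75 × 1.496×10^8 = 4.114×10^8 km.
The Hohmann ellipse has a_t = (r₁ + r₂)/2 = 2.471392×10^8 km.
On the circular orbit at r = 4.114×10^8 km, v_c = √(μ/r) = 17.956 km/s.
Transfer-orbit speed at the same r (vis-viva, a = a_t): v_t = √[μ(2/r − 1/a_t)] = 10.398 km/s.
Δv₂ = |v_t − v_c| = |10.398 − 17.956| = 7.558 km/s.

Δv₂ = 7.56 km/s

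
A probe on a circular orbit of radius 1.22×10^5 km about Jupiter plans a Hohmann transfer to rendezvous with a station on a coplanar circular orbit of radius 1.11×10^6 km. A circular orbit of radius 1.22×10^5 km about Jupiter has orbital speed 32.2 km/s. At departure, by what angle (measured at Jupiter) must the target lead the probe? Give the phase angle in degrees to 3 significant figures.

φ = 106°

From the circular-orbit relation v² = μ/r at r = 1.22×10^5 km: μ = v²r = (32.2)² × 1.22×10^5 = 1.26494×10^8 km³/s².
Semi-major axis of the transfer orbit: a_t = (1.220×10^5 + 1.110×10^6)/2 = 6.160×10^5 km.
The half-period of the transfer ellipse is t = π√(a_t³/μ) = 1.35047×10^5 s.
The target's mean motion on its circular orbit is ω₂ = √(μ/r₂³) = 9.61726×10^-6 rad/s.
Angle swept by the target during transfer: ω₂·t = 1.29878 rad = 74.41°.
The probe traverses 180° on the transfer ellipse, so the target must lead by 180° − 74.41° = 106°.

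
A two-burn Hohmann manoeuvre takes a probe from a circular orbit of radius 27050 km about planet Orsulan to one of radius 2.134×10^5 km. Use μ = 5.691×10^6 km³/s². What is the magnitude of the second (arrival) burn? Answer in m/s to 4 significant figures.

Δv₂ = 2715 m/s

The Hohmann ellipse has a_t = (r₁ + r₂)/2 = 1.20225×10^5 km.
Circular speed at r = 2.134×10^5 km: v_c = √(μ/r) = 5.1641 km/s.
Vis-viva on the transfer ellipse at r = 2.134×10^5 km gives v_t = √[μ(2/r − 1/a_t)] = 2.4495 km/s.
Δv₂ = |v_t − v_c| = |2.4495 − 5.1641| = 2.715 km/s.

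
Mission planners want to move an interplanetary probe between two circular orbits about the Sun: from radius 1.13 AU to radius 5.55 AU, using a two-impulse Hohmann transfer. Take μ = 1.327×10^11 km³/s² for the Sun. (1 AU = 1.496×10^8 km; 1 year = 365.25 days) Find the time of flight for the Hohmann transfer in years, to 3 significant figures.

t = 3.05 years

In km: r₁ = 1.13 × 1.496×10^8 = 1.69048×10^8 km; r₂ = 5.55 × 1.496×10^8 = 8.3028×10^8 km.
Transfer-ellipse semi-major axis a_t = (r₁ + r₂)/2 = (1.69048×10^8 + 8.3028×10^8)/2 = 4.99664×10^8 km.
By Kepler's third law the transfer-orbit period is T = 2π√(a_t³/μ), so t = T/2 = 9.632×10^7 s.
Converting: 9.632×10^7 s ÷ 3.15576×10^7 s/year (365.25 × 86400) = 3.05 years.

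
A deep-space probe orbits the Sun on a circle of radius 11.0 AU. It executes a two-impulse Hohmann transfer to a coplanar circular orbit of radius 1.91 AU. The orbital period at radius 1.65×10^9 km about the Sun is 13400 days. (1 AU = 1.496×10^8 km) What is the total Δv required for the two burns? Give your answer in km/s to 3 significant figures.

From Kepler's third law T² = 4π²r³/μ at r = 1.65×10^9 km, T = 13400 days = 13400 × 86400 s = 1.15776×10^9 s: μ = 4π²r³/T² = 1.32304×10^11 km³/s².
In km: r₁ = 11.0 × 1.496×10^8 = 1.6456×10^9 km; r₂ = 1.91 × 1.496×10^8 = 2.85736×10^8 km.
Semi-major axis of the transfer orbit: a_t = (1.6456×10^9 + 2.85736×10^8)/2 = 9.65668×10^8 km.
Circular speed at r₁: v₁ = √(μ/r₁) = √(1.32304×10^11/1.6456×10^9) = 8.9665 km/s.
On the transfer ellipse at r₁, v² = μ(2/r − 1/a) gives v_a = √[μ(2/r₁ − 1/a_t)] = 4.8775 km/s.
First burn Δv₁ = |v_a − v₁| = 4.089 km/s.
Circular speed at r₂: v₂ = √(μ/r₂) = 21.518 km/s.
Transfer-orbit speed at r₂: v_p = √[μ(2/r₂ − 1/a_t)] = 28.090 km/s.
Second burn Δv₂ = |v₂ − v_p| = 6.572 km/s.
Δv = Δv₁ + Δv₂ = 4.089 + 6.572 = 10.66 km/s.

Δv = 10.7 km/s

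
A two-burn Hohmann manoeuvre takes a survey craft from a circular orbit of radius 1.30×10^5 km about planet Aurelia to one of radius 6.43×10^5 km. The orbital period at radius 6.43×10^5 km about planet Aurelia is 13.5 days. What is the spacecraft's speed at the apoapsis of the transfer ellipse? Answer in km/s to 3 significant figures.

v = 2.01 km/s

From Kepler's third law T² = 4π²r³/μ at r = 6.43×10^5 km, T = 13.5 days = 13.5 × 86400 s = 1.1664×10^6 s: μ = 4π²r³/T² = 7.71432×10^6 km³/s².
The Hohmann ellipse has a_t = (r₁ + r₂)/2 = 3.865×10^5 km.
The apoapsis of the transfer ellipse is at r = 6.430×10^5 km.
Applying v² = μ(2/r − 1/a_t): v = 2.009 km/s.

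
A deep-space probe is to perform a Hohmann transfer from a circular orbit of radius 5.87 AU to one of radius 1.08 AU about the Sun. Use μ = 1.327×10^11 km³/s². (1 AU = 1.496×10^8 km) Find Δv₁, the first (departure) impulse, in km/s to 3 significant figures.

Δv₁ = 5.44 km/s

In km: r₁ = 5.87 × 1.496×10^8 = 8.78152×10^8 km; r₂ = 1.08 × 1.496×10^8 = 1.61568×10^8 km.
Semi-major axis of the transfer orbit: a_t = (8.78152×10^8 + 1.61568×10^8)/2 = 5.1986×10^8 km.
On the circular orbit at r = 8.78152×10^8 km, v_c = √(μ/r) = 12.293 km/s.
Vis-viva on the transfer ellipse at r = 8.78152×10^8 km gives v_t = √[μ(2/r − 1/a_t)] = 6.8531 km/s.
Δv₁ = |v_t − v_c| = |6.8531 − 12.293| = 5.440 km/s.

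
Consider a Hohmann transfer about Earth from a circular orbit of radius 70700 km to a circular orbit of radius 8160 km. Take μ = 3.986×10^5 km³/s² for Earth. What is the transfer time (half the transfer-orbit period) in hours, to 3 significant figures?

t = 10.8 hours

Transfer-ellipse semi-major axis a_t = (r₁ + r₂)/2 = (70700 + 8160)/2 = 39430 km.
Half the transfer-orbit period gives t = π√(a_t³/μ) = 38960 s.
Converting: 38960 s ÷ 3600 s/hour = 10.8 hours.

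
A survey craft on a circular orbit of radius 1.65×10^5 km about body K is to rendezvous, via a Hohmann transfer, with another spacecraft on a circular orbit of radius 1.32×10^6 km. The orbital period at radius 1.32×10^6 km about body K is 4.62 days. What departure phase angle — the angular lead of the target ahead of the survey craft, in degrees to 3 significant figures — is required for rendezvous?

From Kepler's third law T² = 4π²r³/μ at r = 1.32×10^6 km, T = 4.62 days = 4.62 × 86400 s = 3.99168×10^5 s: μ = 4π²r³/T² = 5.69863×10^8 km³/s².
Transfer-ellipse semi-major axis a_t = (r₁ + r₂)/2 = (1.650×10^5 + 1.320×10^6)/2 = 7.425×10^5 km.
Transfer time t = π√(a_t³/μ) = 84200 s.
Target angular speed ω₂ = √(μ/r₂³) = 1.5741×10^-5 rad/s.
Angle swept by the target during transfer: ω₂·t = 1.3254 rad = 75.94°.
The survey craft traverses 180° on the transfer ellipse, so the target must lead by 180° − 75.94° = 104°.

φ = 104°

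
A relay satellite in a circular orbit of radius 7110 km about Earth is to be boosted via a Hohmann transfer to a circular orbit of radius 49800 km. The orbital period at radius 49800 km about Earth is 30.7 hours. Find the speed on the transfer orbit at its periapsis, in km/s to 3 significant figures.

v = 9.91 km/s

From Kepler's third law T² = 4π²r³/μ at r = 49800 km, T = 30.7 hours = 30.7 × 3600 s = 1.1052×10^5 s: μ = 4π²r³/T² = 3.99177×10^5 km³/s².
Semi-major axis of the transfer orbit: a_t = (7110 + 49800)/2 = 28455 km.
At periapsis, r = 7110 km.
From the vis-viva equation, v = √[μ(2/r − 1/a_t)] = 9.913 km/s.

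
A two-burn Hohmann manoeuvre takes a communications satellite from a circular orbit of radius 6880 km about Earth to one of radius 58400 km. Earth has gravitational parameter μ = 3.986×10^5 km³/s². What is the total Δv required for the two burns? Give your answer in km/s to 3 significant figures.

Δv = 3.98 km/s

Transfer-ellipse semi-major axis a_t = (r₁ + r₂)/2 = (6880 + 58400)/2 = 32640 km.
At r₁ the circular-orbit speed is v₁ = √(μ/r₁) = 7.61157 km/s.
On the transfer ellipse at r₁, vis-viva gives v_p = √[μ(2/r₁ − 1/a_t)] = 10.1814 km/s.
First burn Δv₁ = |v_p − v₁| = 2.570 km/s.
Circular speed at r₂: v₂ = √(μ/r₂) = 2.6125 km/s.
Transfer-orbit speed at r₂: v_a = √[μ(2/r₂ − 1/a_t)] = 1.1994 km/s.
Second burn Δv₂ = |v₂ − v_a| = 1.413 km/s.
Total Δv = Δv₁ + Δv₂ = 3.983 km/s.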